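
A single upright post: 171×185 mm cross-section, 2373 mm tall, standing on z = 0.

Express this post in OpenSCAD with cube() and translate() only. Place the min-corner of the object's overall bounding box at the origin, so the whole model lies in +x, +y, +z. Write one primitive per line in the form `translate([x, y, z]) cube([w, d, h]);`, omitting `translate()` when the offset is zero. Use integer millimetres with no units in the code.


cube([171, 185, 2373]);


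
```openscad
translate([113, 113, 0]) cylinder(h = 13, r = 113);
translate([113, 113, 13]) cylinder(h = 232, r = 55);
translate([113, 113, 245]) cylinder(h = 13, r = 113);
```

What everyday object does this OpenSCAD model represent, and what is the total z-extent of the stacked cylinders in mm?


A spool. The overall height is 258 mm.

Three coaxial cylinders, large–small–large — a spool. Two 13 mm flanges and a 232 mm core give 13 + 232 + 13 = 258 mm.


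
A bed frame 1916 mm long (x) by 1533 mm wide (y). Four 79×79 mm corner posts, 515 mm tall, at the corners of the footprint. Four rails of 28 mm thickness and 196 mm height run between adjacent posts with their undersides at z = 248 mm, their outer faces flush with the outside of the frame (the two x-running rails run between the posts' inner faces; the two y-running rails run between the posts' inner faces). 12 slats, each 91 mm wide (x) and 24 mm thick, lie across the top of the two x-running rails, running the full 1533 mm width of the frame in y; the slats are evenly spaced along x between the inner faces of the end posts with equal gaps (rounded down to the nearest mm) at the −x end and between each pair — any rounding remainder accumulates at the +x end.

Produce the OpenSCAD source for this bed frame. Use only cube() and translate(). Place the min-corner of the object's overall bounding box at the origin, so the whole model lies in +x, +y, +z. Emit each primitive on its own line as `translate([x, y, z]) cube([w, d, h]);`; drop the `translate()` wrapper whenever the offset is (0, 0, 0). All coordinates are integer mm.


cube([79, 79, 515]);
translate([0, 1454, 0]) cube([79, 79, 515]);
translate([1837, 0, 0]) cube([79, 79, 515]);
translate([1837, 1454, 0]) cube([79, 79, 515]);
translate([79, 0, 248]) cube([1758, 28, 196]);
translate([79, 1505, 248]) cube([1758, 28, 196]);
translate([0, 79, 248]) cube([28, 1375, 196]);
translate([1888, 79, 248]) cube([28, 1375, 196]);
translate([130, 0, 444]) cube([91, 1533, 24]);
translate([272, 0, 444]) cube([91, 1533, 24]);
translate([414, 0, 444]) cube([91, 1533, 24]);
translate([556, 0, 444]) cube([91, 1533, 24]);
translate([698, 0, 444]) cube([91, 1533, 24]);
translate([840, 0, 444]) cube([91, 1533, 24]);
translate([982, 0, 444]) cube([91, 1533, 24]);
translate([1124, 0, 444]) cube([91, 1533, 24]);
translate([1266, 0, 444]) cube([91, 1533, 24]);
translate([1408, 0, 444]) cube([91, 1533, 24]);
translate([1550, 0, 444]) cube([91, 1533, 24]);
translate([1692, 0, 444]) cube([91, 1533, 24]);


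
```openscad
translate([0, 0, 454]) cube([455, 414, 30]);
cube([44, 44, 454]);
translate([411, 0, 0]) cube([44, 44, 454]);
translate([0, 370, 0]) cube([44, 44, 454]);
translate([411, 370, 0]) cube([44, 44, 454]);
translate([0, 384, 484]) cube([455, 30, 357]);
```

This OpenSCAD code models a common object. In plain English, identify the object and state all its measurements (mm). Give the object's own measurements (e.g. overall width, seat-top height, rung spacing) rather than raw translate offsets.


A chair. The seat is a 455×414×30 mm slab with its top at z = 484 mm, on four 44×44 mm corner legs (flush with the seat edges, standing on z = 0). A flat backrest 30 mm thick, 357 mm tall, spans the full seat width and rises from the seat top along its +y edge, rear face flush with the rear of the seat.


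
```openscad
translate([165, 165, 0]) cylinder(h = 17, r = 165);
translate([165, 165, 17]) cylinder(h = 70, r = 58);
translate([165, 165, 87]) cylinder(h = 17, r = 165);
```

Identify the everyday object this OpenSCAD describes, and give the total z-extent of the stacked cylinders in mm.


A spool. The overall height is 104 mm.

Three coaxial cylinders, large–small–large — a spool. Two 17 mm flanges and a 70 mm core give 17 + 70 + 17 = 104 mm.


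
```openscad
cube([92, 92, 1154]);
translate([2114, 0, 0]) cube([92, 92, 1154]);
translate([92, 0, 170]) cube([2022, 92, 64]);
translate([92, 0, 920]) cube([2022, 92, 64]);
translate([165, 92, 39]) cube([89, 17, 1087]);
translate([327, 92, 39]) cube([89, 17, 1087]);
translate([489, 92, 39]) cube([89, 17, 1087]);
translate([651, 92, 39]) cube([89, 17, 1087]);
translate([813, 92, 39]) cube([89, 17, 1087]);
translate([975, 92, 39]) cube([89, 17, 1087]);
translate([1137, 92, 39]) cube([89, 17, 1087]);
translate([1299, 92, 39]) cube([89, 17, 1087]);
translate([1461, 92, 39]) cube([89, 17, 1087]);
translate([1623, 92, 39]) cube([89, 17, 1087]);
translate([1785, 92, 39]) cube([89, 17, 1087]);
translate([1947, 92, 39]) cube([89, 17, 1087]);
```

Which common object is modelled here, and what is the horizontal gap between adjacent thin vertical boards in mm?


A fence section. The picket gap is 73 mm.

Two posts, two rails, 12 pickets — a fence section. Span 2022 mm holds 12 pickets of 89 mm with 13 equal gaps: ⌊(2022 − 12·89) / 13⌋ = 73 mm.


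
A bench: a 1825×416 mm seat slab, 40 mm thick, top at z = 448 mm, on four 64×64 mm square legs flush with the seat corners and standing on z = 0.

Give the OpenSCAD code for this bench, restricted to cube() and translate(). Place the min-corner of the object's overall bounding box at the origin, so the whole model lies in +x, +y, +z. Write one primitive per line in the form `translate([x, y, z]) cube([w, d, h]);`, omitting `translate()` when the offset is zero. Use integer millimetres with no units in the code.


translate([0, 0, 408]) cube([1825, 416, 40]);
cube([64, 64, 408]);
translate([0, 352, 0]) cube([64, 64, 408]);
translate([1761, 0, 0]) cube([64, 64, 408]);
translate([1761, 352, 0]) cube([64, 64, 408]);


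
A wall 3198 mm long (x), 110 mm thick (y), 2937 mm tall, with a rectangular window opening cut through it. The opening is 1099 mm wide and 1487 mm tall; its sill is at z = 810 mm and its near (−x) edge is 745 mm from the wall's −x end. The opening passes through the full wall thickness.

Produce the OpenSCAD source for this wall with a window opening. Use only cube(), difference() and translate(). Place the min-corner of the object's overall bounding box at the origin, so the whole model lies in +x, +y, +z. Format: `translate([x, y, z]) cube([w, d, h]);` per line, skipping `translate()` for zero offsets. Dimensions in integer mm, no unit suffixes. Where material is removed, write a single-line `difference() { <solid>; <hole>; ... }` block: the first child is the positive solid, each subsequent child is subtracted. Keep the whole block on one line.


difference() { cube([3198, 110, 2937]); translate([745, 0, 810]) cube([1099, 110, 1487]); }


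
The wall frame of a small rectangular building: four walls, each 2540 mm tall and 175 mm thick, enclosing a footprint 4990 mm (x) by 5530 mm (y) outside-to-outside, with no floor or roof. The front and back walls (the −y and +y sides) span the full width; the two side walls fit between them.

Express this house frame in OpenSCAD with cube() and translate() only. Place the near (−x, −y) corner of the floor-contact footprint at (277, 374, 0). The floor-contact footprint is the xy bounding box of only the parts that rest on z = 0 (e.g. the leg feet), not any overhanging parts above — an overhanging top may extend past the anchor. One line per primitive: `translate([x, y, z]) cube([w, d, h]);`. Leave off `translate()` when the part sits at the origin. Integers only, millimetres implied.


translate([277, 374, 0]) cube([4990, 175, 2540]);
translate([277, 5729, 0]) cube([4990, 175, 2540]);
translate([277, 549, 0]) cube([175, 5180, 2540]);
translate([5092, 549, 0]) cube([175, 5180, 2540]);


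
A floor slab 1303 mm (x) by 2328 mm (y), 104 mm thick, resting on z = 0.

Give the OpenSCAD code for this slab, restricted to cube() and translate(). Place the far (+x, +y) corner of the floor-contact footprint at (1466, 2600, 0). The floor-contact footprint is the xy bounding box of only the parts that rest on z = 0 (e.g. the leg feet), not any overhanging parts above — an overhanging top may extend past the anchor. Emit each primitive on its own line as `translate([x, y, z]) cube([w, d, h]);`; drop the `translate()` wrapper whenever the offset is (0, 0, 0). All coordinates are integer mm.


translate([163, 272, 0]) cube([1303, 2328, 104]);


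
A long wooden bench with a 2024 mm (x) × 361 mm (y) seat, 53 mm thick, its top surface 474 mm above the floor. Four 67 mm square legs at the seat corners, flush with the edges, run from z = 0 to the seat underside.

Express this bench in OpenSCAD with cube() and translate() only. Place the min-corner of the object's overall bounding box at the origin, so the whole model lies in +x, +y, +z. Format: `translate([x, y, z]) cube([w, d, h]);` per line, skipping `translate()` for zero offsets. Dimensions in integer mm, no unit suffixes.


translate([0, 0, 421]) cube([2024, 361, 53]);
cube([67, 67, 421]);
translate([0, 294, 0]) cube([67, 67, 421]);
translate([1957, 0, 0]) cube([67, 67, 421]);
translate([1957, 294, 0]) cube([67, 67, 421]);


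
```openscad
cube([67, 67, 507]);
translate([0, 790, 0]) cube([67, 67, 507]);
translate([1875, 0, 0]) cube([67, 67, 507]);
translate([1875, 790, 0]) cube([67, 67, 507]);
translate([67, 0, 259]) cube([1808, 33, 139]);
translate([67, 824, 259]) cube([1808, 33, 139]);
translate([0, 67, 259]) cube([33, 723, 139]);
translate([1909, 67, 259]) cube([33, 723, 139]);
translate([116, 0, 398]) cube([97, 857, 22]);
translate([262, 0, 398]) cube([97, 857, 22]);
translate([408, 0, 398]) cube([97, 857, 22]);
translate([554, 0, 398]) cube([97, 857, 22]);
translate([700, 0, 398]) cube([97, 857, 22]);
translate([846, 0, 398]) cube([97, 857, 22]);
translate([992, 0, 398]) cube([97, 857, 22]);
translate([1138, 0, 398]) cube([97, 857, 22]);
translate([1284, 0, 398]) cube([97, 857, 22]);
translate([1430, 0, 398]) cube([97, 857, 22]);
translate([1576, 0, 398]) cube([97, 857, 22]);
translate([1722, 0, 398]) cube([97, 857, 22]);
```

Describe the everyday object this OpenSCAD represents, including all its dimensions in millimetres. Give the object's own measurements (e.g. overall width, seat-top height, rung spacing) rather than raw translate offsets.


A bed frame 1942 mm long (x) by 857 mm wide (y). Four 67×67 mm corner posts, 507 mm tall, at the corners of the footprint. Four rails of 33 mm thickness and 139 mm height run between adjacent posts with their undersides at z = 259 mm, their outer faces flush with the outside of the frame (the two x-running rails run between the posts' inner faces; the two y-running rails run between the posts' inner faces). 12 slats, each 97 mm wide (x) and 22 mm thick, lie across the top of the two x-running rails, running the full 857 mm width of the frame in y; along x they sit between the end posts with a 49 mm gap after the −x posts and between neighbouring slats, leaving 56 mm before the +x posts.


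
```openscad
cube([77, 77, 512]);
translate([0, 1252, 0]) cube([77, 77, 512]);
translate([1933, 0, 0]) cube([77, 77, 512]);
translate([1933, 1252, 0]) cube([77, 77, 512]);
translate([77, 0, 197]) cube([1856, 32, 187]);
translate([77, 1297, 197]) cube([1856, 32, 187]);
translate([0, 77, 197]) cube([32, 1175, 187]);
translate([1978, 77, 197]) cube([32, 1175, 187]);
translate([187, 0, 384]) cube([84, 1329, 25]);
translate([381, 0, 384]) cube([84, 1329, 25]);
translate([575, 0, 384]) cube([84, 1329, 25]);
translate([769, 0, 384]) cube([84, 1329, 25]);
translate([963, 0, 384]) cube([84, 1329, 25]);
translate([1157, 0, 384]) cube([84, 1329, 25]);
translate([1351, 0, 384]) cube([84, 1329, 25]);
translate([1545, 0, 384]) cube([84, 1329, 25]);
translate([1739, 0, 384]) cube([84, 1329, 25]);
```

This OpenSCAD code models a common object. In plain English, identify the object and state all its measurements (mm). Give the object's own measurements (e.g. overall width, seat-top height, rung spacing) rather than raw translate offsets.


A bed frame 2010 mm long (x) by 1329 mm wide (y). Four 77×77 mm corner posts, 512 mm tall, at the corners of the footprint. Four rails of 32 mm thickness and 187 mm height run between adjacent posts with their undersides at z = 197 mm, their outer faces flush with the outside of the frame (the two x-running rails run between the posts' inner faces; the two y-running rails run between the posts' inner faces). 9 slats, each 84 mm wide (x) and 25 mm thick, lie across the top of the two x-running rails, running the full 1329 mm width of the frame in y; along x they sit between the end posts with a 110 mm gap after the −x posts and between neighbouring slats and before the +x posts.


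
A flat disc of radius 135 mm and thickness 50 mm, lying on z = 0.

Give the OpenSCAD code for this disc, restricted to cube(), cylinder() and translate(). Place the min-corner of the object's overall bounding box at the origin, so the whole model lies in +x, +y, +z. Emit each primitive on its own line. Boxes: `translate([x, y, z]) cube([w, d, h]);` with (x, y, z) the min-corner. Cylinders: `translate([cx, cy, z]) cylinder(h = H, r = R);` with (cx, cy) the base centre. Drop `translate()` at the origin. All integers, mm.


translate([135, 135, 0]) cylinder(h = 50, r = 135);


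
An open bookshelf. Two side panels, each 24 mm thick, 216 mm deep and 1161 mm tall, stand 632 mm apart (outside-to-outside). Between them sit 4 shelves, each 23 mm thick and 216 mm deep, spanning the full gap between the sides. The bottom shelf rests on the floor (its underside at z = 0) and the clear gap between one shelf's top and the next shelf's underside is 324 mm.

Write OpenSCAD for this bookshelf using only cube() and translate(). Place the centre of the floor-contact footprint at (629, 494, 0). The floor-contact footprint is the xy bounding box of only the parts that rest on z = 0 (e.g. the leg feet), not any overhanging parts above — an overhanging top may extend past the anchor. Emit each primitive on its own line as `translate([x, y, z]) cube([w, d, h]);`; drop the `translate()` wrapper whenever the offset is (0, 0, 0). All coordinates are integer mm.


translate([313, 386, 0]) cube([24, 216, 1161]);
translate([921, 386, 0]) cube([24, 216, 1161]);
translate([337, 386, 0]) cube([584, 216, 23]);
translate([337, 386, 347]) cube([584, 216, 23]);
translate([337, 386, 694]) cube([584, 216, 23]);
translate([337, 386, 1041]) cube([584, 216, 23]);


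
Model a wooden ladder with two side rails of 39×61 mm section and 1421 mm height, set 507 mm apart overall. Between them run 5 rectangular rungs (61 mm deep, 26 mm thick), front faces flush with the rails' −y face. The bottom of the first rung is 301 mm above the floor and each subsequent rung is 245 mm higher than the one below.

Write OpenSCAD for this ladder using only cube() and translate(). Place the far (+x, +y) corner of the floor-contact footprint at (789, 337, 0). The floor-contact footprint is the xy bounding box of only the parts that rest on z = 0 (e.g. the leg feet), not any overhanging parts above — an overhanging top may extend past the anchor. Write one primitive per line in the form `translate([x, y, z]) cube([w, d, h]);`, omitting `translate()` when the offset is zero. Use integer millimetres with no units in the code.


// rung span = 507 - 2*39 = 429
// rung[k] z = 301 + k*245
translate([282, 276, 0]) cube([39, 61, 1421]);
translate([750, 276, 0]) cube([39, 61, 1421]);
translate([321, 276, 301]) cube([429, 61, 26]);
translate([321, 276, 546]) cube([429, 61, 26]);
translate([321, 276, 791]) cube([429, 61, 26]);
translate([321, 276, 1036]) cube([429, 61, 26]);
translate([321, 276, 1281]) cube([429, 61, 26]);


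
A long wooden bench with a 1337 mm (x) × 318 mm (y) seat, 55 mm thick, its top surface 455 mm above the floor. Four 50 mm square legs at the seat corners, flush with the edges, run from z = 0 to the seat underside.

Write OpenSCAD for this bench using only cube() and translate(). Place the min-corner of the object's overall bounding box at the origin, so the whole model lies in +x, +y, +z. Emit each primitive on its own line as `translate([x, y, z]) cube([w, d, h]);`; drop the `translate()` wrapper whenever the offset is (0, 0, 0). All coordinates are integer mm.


translate([0, 0, 400]) cube([1337, 318, 55]);
cube([50, 50, 400]);
translate([0, 268, 0]) cube([50, 50, 400]);
translate([1287, 0, 0]) cube([50, 50, 400]);
translate([1287, 268, 0]) cube([50, 50, 400]);


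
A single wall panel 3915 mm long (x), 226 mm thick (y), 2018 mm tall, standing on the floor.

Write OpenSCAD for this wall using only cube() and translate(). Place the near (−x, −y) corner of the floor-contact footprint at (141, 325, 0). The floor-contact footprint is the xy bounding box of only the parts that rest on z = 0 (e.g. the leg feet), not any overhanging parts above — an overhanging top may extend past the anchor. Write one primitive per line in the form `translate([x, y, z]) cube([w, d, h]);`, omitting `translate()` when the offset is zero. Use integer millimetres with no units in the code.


translate([141, 325, 0]) cube([3915, 226, 2018]);


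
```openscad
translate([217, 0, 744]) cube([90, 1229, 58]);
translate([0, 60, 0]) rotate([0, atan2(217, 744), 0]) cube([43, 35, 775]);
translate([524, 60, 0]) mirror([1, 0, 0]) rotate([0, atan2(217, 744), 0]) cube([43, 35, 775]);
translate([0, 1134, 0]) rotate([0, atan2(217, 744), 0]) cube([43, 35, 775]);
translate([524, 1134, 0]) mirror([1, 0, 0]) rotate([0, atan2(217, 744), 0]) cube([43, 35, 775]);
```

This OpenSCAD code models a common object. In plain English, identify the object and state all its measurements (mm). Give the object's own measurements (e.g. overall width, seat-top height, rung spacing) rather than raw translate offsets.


A sawhorse. A 90×1229×58 mm beam (x, y, z) sits on two A-frame leg pairs. Each pair is two raked legs of 43×35 mm section (35 mm along y) splaying symmetrically in x. Each leg rises 744 mm vertically over 217 mm of horizontal reach and is 775 mm long along its own axis. Every leg's outer bottom edge rests on the floor and its outer top edge meets a bottom edge of the beam — the left legs (tilting toward +x) meet the beam's −x bottom edge, the right legs (their mirror images, tilting toward −x) meet its +x bottom edge — so the leg tops tuck under the beam, the beam's underside is 744 mm above the floor, and the feet are 524 mm apart outside-to-outside with the beam centred between them. The two leg pairs are set in 60 mm from either end of the beam.


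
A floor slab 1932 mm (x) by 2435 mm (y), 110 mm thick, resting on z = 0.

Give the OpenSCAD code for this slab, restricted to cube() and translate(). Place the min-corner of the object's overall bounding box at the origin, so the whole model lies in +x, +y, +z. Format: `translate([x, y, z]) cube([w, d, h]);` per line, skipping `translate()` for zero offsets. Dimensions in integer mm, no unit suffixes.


cube([1932, 2435, 110]);


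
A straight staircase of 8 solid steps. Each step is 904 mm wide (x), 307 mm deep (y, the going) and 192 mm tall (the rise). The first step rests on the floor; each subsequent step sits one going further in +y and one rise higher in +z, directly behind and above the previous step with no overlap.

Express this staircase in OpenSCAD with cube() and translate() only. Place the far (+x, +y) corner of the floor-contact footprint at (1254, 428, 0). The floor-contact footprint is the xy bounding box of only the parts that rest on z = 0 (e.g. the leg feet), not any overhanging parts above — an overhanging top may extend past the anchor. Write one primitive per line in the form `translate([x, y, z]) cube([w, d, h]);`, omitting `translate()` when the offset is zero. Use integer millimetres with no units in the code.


translate([350, 121, 0]) cube([904, 307, 192]);
translate([350, 428, 192]) cube([904, 307, 192]);
translate([350, 735, 384]) cube([904, 307, 192]);
translate([350, 1042, 576]) cube([904, 307, 192]);
translate([350, 1349, 768]) cube([904, 307, 192]);
translate([350, 1656, 960]) cube([904, 307, 192]);
translate([350, 1963, 1152]) cube([904, 307, 192]);
translate([350, 2270, 1344]) cube([904, 307, 192]);


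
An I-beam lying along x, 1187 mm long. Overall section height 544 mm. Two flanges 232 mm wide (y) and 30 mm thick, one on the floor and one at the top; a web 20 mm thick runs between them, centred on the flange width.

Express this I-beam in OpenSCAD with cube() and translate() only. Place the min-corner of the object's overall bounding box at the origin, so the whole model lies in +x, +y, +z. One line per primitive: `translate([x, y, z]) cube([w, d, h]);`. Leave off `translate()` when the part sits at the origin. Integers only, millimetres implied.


cube([1187, 232, 30]);
translate([0, 106, 30]) cube([1187, 20, 484]);
translate([0, 0, 514]) cube([1187, 232, 30]);


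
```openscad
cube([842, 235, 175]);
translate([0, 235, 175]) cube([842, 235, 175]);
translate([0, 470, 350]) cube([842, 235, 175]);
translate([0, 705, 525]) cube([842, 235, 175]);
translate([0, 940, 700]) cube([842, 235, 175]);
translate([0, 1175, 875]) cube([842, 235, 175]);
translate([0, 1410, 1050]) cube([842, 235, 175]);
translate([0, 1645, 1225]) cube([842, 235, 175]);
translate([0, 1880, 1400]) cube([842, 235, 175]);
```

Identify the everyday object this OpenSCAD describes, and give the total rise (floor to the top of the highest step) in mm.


A staircase. The total rise is 1575 mm.

9 identical blocks, each offset up and back from the previous — a staircase. Each step is 175 mm tall and there are 9 of them, so the total rise is 9 × 175 = 1575 mm.


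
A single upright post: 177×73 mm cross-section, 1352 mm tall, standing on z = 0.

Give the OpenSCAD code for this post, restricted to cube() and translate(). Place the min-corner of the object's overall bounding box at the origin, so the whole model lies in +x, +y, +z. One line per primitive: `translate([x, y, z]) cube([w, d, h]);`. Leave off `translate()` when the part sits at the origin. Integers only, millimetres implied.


cube([177, 73, 1352]);


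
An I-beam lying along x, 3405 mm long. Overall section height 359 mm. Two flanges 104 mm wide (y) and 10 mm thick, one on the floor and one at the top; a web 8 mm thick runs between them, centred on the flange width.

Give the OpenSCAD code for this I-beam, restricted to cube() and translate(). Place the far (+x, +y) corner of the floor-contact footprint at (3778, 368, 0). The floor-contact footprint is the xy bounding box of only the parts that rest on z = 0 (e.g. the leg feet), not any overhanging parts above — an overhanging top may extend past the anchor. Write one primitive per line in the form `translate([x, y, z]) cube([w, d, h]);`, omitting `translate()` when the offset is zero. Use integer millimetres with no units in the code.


translate([373, 264, 0]) cube([3405, 104, 10]);
translate([373, 312, 10]) cube([3405, 8, 339]);
translate([373, 264, 349]) cube([3405, 104, 10]);


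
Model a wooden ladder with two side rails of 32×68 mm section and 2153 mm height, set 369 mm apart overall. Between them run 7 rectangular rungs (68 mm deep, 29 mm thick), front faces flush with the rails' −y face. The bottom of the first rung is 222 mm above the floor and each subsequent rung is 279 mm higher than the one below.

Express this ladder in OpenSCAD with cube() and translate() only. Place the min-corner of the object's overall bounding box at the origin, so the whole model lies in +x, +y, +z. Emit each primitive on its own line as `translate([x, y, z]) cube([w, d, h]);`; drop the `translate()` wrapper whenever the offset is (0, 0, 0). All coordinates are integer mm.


cube([32, 68, 2153]);
translate([337, 0, 0]) cube([32, 68, 2153]);
translate([32, 0, 222]) cube([305, 68, 29]);
translate([32, 0, 501]) cube([305, 68, 29]);
translate([32, 0, 780]) cube([305, 68, 29]);
translate([32, 0, 1059]) cube([305, 68, 29]);
translate([32, 0, 1338]) cube([305, 68, 29]);
translate([32, 0, 1617]) cube([305, 68, 29]);
translate([32, 0, 1896]) cube([305, 68, 29]);


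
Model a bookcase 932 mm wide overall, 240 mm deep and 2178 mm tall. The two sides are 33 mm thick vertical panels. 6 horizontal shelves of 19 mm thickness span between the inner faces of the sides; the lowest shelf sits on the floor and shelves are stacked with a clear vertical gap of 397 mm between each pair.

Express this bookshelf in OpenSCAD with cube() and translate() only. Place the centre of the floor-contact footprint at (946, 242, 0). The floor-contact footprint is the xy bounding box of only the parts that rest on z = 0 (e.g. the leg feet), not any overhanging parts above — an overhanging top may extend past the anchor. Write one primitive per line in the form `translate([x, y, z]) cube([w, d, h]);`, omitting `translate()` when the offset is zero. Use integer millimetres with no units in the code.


translate([480, 122, 0]) cube([33, 240, 2178]);
translate([1379, 122, 0]) cube([33, 240, 2178]);
translate([513, 122, 0]) cube([866, 240, 19]);
translate([513, 122, 416]) cube([866, 240, 19]);
translate([513, 122, 832]) cube([866, 240, 19]);
translate([513, 122, 1248]) cube([866, 240, 19]);
translate([513, 122, 1664]) cube([866, 240, 19]);
translate([513, 122, 2080]) cube([866, 240, 19]);


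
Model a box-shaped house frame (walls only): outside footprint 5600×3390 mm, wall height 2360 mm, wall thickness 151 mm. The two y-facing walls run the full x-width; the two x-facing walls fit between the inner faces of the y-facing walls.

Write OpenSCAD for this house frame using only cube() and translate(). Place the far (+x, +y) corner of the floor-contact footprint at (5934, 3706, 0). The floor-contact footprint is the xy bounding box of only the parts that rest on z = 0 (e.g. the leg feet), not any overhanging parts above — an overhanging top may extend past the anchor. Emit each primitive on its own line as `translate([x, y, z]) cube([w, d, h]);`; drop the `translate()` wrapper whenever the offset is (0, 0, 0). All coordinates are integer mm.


translate([334, 316, 0]) cube([5600, 151, 2360]);
translate([334, 3555, 0]) cube([5600, 151, 2360]);
translate([334, 467, 0]) cube([151, 3088, 2360]);
translate([5783, 467, 0]) cube([151, 3088, 2360]);


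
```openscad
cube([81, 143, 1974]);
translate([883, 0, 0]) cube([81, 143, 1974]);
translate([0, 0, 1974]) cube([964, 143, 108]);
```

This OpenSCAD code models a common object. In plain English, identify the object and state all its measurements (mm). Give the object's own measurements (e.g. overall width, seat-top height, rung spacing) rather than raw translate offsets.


A door frame. The clear opening is 802 mm wide and 1974 mm high. Two 81 mm wide jambs, 143 mm deep, stand either side of the opening from the floor to the top of the opening. A 108 mm thick head sits across the top of both jambs, spanning the full outside width of the frame.


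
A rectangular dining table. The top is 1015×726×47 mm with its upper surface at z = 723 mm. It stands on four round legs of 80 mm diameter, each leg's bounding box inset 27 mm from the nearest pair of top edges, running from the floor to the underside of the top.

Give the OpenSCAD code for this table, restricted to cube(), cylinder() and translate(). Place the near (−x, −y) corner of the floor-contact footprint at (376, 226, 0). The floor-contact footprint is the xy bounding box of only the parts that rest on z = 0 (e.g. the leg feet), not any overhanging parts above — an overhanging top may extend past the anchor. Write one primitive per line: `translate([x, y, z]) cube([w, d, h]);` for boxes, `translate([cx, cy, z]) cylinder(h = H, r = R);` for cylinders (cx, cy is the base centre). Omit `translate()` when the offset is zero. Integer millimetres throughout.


translate([349, 199, 676]) cube([1015, 726, 47]);
translate([416, 266, 0]) cylinder(h = 676, r = 40);
translate([1297, 266, 0]) cylinder(h = 676, r = 40);
translate([416, 858, 0]) cylinder(h = 676, r = 40);
translate([1297, 858, 0]) cylinder(h = 676, r = 40);


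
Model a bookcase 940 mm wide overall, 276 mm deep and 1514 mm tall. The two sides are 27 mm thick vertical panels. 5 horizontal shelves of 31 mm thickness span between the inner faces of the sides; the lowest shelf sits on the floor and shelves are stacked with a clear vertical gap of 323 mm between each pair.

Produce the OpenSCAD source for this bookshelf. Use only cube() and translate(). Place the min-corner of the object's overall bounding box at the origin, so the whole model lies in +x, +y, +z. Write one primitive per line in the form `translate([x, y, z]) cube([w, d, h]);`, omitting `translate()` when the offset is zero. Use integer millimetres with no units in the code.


cube([27, 276, 1514]);
translate([913, 0, 0]) cube([27, 276, 1514]);
translate([27, 0, 0]) cube([886, 276, 31]);
translate([27, 0, 354]) cube([886, 276, 31]);
translate([27, 0, 708]) cube([886, 276, 31]);
translate([27, 0, 1062]) cube([886, 276, 31]);
translate([27, 0, 1416]) cube([886, 276, 31]);


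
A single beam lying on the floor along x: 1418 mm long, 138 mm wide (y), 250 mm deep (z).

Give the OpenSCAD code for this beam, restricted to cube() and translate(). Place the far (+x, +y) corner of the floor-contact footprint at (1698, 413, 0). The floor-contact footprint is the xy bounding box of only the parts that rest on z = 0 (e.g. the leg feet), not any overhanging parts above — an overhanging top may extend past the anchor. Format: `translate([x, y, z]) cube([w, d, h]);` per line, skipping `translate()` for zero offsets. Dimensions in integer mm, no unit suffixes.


translate([280, 275, 0]) cube([1418, 138, 250]);


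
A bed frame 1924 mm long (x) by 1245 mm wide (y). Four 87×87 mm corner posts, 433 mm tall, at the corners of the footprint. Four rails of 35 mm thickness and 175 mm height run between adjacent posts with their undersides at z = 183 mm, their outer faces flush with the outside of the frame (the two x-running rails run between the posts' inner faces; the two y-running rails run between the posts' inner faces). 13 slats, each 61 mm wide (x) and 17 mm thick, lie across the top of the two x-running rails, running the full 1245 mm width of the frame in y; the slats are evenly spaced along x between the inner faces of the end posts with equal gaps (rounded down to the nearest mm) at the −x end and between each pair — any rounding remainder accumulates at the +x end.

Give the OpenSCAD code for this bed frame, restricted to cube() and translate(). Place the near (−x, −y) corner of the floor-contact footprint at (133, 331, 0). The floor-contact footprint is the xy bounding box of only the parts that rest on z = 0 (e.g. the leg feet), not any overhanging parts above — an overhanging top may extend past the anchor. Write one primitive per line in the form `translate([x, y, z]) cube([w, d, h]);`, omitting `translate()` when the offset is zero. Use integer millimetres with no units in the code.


translate([133, 331, 0]) cube([87, 87, 433]);
translate([133, 1489, 0]) cube([87, 87, 433]);
translate([1970, 331, 0]) cube([87, 87, 433]);
translate([1970, 1489, 0]) cube([87, 87, 433]);
translate([220, 331, 183]) cube([1750, 35, 175]);
translate([220, 1541, 183]) cube([1750, 35, 175]);
translate([133, 418, 183]) cube([35, 1071, 175]);
translate([2022, 418, 183]) cube([35, 1071, 175]);
translate([288, 331, 358]) cube([61, 1245, 17]);
translate([417, 331, 358]) cube([61, 1245, 17]);
translate([546, 331, 358]) cube([61, 1245, 17]);
translate([675, 331, 358]) cube([61, 1245, 17]);
translate([804, 331, 358]) cube([61, 1245, 17]);
translate([933, 331, 358]) cube([61, 1245, 17]);
translate([1062, 331, 358]) cube([61, 1245, 17]);
translate([1191, 331, 358]) cube([61, 1245, 17]);
translate([1320, 331, 358]) cube([61, 1245, 17]);
translate([1449, 331, 358]) cube([61, 1245, 17]);
translate([1578, 331, 358]) cube([61, 1245, 17]);
translate([1707, 331, 358]) cube([61, 1245, 17]);
translate([1836, 331, 358]) cube([61, 1245, 17]);


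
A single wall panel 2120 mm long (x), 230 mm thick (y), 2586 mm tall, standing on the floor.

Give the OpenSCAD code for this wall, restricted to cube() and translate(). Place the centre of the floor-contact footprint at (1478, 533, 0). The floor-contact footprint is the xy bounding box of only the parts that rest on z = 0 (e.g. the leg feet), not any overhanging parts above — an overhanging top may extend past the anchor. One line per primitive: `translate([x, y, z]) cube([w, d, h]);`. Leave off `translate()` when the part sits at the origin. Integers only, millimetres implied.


translate([418, 418, 0]) cube([2120, 230, 2586]);


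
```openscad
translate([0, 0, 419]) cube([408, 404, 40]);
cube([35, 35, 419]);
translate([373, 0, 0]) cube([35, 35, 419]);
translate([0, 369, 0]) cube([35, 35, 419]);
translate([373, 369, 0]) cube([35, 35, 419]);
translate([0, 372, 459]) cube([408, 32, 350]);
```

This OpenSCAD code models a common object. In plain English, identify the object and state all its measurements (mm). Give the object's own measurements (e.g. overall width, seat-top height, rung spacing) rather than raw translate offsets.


A chair. The seat is a 408×404×40 mm slab with its top at z = 459 mm, on four 35×35 mm corner legs (flush with the seat edges, standing on z = 0). A flat backrest 32 mm thick, 350 mm tall, spans the full seat width and rises from the seat top along its +y edge, rear face flush with the rear of the seat.


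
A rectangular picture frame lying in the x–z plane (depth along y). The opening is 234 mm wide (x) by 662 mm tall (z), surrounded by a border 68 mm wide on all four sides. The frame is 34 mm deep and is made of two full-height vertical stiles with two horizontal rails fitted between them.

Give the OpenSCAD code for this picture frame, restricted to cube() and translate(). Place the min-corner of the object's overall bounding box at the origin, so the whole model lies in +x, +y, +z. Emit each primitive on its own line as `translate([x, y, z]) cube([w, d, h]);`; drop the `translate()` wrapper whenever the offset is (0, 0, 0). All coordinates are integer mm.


cube([68, 34, 798]);
translate([302, 0, 0]) cube([68, 34, 798]);
translate([68, 0, 0]) cube([234, 34, 68]);
translate([68, 0, 730]) cube([234, 34, 68]);


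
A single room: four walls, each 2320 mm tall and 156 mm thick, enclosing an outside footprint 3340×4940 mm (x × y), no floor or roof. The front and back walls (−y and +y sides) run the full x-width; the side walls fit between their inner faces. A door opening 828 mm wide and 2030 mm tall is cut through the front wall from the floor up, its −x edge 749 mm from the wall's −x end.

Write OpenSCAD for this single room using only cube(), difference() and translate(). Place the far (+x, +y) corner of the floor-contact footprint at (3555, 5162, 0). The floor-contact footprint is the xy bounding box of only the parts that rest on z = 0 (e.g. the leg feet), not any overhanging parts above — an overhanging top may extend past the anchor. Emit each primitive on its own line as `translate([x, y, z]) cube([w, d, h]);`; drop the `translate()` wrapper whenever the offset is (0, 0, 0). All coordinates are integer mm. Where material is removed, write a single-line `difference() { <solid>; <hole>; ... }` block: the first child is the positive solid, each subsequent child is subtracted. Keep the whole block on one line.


difference() { translate([215, 222, 0]) cube([3340, 156, 2320]); translate([964, 222, 0]) cube([828, 156, 2030]); }
translate([215, 5006, 0]) cube([3340, 156, 2320]);
translate([215, 378, 0]) cube([156, 4628, 2320]);
translate([3399, 378, 0]) cube([156, 4628, 2320]);


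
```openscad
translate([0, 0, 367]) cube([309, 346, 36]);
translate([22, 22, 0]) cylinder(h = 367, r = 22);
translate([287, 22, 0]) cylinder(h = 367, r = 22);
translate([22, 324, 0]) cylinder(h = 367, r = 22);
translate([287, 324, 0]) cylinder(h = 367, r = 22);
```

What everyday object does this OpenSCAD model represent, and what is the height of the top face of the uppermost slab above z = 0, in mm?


A stool. The seat height is 403 mm.

A 309×346×36 slab at z = 367 on four corner cylinders — a stool. The seat top is 367 + 36 = 403 mm.


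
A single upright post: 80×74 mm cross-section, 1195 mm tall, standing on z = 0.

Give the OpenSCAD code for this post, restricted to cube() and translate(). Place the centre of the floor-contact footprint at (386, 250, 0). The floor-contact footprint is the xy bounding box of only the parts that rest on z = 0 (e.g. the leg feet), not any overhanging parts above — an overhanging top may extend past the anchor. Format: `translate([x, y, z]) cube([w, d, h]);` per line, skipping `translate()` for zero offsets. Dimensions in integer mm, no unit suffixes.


translate([346, 213, 0]) cube([80, 74, 1195]);


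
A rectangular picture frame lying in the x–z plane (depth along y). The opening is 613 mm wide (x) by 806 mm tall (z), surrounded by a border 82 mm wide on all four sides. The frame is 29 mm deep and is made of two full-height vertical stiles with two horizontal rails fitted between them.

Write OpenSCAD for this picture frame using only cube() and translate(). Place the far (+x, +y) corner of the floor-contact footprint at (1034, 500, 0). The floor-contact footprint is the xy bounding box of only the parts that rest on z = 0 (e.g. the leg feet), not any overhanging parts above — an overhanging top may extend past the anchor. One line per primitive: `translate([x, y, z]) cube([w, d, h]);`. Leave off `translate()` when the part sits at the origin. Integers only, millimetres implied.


translate([257, 471, 0]) cube([82, 29, 970]);
translate([952, 471, 0]) cube([82, 29, 970]);
translate([339, 471, 0]) cube([613, 29, 82]);
translate([339, 471, 888]) cube([613, 29, 82]);


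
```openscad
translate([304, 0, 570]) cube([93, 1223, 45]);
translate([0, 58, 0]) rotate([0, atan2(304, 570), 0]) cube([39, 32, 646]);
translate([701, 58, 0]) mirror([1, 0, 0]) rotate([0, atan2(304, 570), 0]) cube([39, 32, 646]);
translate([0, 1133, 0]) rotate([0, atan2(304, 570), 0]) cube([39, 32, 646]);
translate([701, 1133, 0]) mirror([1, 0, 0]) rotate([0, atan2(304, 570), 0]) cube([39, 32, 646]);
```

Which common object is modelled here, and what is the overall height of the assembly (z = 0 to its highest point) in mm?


A sawhorse. The overall height is 615 mm.

A beam across two mirrored pairs of raked legs — a sawhorse. The beam's underside is at z = 570 (matching the legs' vertical rise in atan2(304, 570)) and the beam is 45 mm tall, so its top is at 570 + 45 = 615 mm. The raked legs top out at the beam's underside, so that is the highest point.


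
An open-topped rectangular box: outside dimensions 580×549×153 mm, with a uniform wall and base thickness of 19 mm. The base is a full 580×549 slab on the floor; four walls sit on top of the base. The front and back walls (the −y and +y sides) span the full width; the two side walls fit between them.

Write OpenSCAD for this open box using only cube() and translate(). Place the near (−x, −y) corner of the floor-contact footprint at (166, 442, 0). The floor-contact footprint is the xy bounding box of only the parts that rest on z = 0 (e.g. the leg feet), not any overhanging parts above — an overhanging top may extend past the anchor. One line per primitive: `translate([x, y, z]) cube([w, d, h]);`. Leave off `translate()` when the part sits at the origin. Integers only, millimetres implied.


translate([166, 442, 0]) cube([580, 549, 19]);
translate([166, 442, 19]) cube([580, 19, 134]);
translate([166, 972, 19]) cube([580, 19, 134]);
translate([166, 461, 19]) cube([19, 511, 134]);
translate([727, 461, 19]) cube([19, 511, 134]);


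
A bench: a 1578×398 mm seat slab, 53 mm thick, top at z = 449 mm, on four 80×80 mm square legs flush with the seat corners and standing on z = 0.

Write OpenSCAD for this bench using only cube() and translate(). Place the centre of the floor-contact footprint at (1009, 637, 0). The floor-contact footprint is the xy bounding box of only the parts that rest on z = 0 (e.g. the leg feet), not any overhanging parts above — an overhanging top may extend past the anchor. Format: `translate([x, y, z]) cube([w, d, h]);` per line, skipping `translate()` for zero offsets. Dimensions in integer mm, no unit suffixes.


translate([220, 438, 396]) cube([1578, 398, 53]);
translate([220, 438, 0]) cube([80, 80, 396]);
translate([220, 756, 0]) cube([80, 80, 396]);
translate([1718, 438, 0]) cube([80, 80, 396]);
translate([1718, 756, 0]) cube([80, 80, 396]);
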